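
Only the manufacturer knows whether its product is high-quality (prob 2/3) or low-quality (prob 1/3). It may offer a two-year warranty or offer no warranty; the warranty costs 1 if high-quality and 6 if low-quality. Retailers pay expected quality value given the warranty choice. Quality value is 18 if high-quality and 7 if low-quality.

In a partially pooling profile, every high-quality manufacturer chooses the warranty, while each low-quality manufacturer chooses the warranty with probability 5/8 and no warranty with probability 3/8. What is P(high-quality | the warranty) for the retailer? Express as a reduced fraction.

P(the warranty) = (2/3)·1 + (1/3)·(5/8) = 7/8.
By Bayes' rule, P(high-quality | the warranty) = (2/3) / (7/8) = 16/21.

16/21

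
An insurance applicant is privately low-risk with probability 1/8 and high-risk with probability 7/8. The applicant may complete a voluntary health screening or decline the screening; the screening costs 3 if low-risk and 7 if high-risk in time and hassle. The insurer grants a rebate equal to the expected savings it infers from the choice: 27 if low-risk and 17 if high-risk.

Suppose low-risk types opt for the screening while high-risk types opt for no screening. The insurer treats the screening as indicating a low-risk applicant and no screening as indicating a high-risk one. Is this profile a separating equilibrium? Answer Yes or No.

No

Under these beliefs, the screening earns rebate 27 and no screening earns rebate 17.
low-risk: the screening nets 27 − 3 = 24; no screening nets 17. low-risk prefers the screening.
high-risk: the screening nets 27 − 7 = 20; no screening nets 17. high-risk would deviate to the screening.
high-risk has a profitable deviation, so the profile is not an equilibrium.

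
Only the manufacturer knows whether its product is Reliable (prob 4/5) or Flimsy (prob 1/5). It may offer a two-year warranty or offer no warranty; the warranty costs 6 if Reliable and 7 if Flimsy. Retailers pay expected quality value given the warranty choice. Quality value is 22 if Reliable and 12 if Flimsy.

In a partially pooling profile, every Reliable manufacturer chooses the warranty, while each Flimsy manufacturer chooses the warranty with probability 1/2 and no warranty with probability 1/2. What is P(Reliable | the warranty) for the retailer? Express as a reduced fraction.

8/9

P(the warranty) = (4/5)·1 + (1/5)·(1/2) = 9/10.
By Bayes' rule, P(Reliable | the warranty) = (4/5) / (9/10) = 8/9.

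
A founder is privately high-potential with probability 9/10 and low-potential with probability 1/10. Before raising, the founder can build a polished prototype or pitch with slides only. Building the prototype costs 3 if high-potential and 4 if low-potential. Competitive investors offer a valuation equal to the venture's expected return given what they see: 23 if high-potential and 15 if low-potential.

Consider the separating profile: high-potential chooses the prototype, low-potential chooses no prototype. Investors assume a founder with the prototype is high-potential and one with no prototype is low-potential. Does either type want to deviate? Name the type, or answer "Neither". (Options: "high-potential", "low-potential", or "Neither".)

low-potential

The prototype pays 23; no prototype pays 15.
high-potential: assigned the prototype, nets 23 − 3 = 20; deviating to no prototype nets 15.
low-potential: assigned no prototype, nets 15; deviating to the prototype nets 23 − 4 = 19.
The low-potential type gains 4 by deviating.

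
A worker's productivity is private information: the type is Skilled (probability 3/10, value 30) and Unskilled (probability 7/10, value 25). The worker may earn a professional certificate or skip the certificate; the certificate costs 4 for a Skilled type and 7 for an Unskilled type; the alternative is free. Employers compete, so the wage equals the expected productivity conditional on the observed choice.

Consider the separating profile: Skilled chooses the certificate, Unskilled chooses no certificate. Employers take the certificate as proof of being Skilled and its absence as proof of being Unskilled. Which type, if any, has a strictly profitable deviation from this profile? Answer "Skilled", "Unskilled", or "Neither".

The certificate pays 30; no certificate pays 25.
Skilled: assigned the certificate, nets 30 − 4 = 26; deviating to no certificate nets 25.
Unskilled: assigned no certificate, nets 25; deviating to the certificate nets 30 − 7 = 23.
Both types strictly prefer their assigned action; no profitable deviation.

Neither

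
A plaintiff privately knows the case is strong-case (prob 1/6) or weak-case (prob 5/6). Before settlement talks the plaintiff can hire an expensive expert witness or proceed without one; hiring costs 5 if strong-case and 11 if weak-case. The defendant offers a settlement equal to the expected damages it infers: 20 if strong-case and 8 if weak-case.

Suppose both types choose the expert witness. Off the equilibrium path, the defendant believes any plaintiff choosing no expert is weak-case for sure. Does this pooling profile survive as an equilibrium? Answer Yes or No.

No

On path, the defendant holds the prior and pays 1/6·20 + 5/6·8 = 10. Off path (no expert), believing weak-case, it pays 8.
strong-case: the expert witness nets 10 − 5 = 5; no expert nets 8. strong-case would deviate.
weak-case: the expert witness nets 10 − 11 = -1; no expert nets 8. weak-case would deviate.
A type deviates, so pooling fails.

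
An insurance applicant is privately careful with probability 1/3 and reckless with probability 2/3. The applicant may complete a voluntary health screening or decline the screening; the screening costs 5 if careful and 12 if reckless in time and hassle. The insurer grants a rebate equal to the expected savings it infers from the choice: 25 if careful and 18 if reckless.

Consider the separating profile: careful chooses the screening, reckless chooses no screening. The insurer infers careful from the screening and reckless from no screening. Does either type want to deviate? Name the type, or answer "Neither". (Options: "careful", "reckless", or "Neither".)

Neither

The screening pays 25; no screening pays 18.
careful: assigned the screening, nets 25 − 5 = 20; deviating to no screening nets 18.
reckless: assigned no screening, nets 18; deviating to the screening nets 25 − 12 = 13.
Both types strictly prefer their assigned action; no profitable deviation.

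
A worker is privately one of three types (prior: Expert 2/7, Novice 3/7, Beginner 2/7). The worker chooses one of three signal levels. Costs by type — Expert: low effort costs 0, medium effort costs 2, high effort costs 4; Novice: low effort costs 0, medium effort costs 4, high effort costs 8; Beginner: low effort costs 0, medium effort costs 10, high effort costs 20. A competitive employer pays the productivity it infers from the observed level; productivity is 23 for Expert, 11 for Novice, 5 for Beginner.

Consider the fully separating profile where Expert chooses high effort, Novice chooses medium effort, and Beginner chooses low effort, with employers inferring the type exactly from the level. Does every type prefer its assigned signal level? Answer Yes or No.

Separating wages: high effort → 23, medium effort → 11, low effort → 5.
Expert (assigned high effort): low effort: 5 − 0 = 5; medium effort: 11 − 2 = 9; high effort: 23 − 4 = 19. Expert stays.
Novice (assigned medium effort): low effort: 5 − 0 = 5; medium effort: 11 − 4 = 7; high effort: 23 − 8 = 15. Novice prefers high effort.
Beginner (assigned low effort): low effort: 5 − 0 = 5; medium effort: 11 − 10 = 1; high effort: 23 − 20 = 3. Beginner stays.
At least one type deviates; the separating profile fails.

No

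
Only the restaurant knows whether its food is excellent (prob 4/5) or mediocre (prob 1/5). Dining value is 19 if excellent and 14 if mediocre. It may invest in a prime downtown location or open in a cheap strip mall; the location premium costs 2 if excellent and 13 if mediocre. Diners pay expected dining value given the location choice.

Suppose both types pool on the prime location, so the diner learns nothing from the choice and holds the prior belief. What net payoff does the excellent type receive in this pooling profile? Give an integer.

16

Pooled price premium = 4/5·19 + 1/5·14 = 18.
excellent pays cost 2 for the prime location, so net payoff = 18 − 2 = 16.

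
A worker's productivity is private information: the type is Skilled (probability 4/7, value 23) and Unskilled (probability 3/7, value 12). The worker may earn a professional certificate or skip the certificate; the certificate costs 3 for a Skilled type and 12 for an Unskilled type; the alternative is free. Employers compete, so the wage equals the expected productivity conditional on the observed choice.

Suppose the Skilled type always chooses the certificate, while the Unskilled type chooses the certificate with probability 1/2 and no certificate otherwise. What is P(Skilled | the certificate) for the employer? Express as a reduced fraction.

8/11

P(the certificate) = (4/7)·1 + (3/7)·(1/2) = 11/14.
By Bayes' rule, P(Skilled | the certificate) = (4/7) / (11/14) = 8/11.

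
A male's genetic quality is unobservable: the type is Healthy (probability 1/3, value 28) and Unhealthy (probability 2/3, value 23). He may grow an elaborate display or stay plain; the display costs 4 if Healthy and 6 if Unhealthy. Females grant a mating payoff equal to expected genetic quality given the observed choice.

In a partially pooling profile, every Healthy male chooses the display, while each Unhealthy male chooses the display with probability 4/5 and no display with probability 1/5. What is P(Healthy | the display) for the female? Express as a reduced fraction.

5/13

P(the display) = (1/3)·1 + (2/3)·(4/5) = 13/15.
By Bayes' rule, P(Healthy | the display) = (1/3) / (13/15) = 5/13.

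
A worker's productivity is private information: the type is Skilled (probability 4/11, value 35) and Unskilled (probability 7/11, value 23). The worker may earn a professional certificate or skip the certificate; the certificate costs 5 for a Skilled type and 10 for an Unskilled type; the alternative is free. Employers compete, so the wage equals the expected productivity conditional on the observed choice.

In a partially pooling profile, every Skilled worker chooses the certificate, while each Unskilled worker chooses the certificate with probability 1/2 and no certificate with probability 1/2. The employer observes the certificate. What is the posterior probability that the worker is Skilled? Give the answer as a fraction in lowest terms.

8/15

P(the certificate) = (4/11)·1 + (7/11)·(1/2) = 15/22.
By Bayes' rule, P(Skilled | the certificate) = (4/11) / (15/22) = 8/15.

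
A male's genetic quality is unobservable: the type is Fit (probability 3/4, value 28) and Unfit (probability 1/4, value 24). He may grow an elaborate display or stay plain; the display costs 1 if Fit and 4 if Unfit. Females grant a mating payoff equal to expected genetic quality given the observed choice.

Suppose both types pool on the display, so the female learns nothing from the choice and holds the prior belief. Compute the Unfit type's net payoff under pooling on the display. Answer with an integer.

23

Pooled mating payoff = 3/4·28 + 1/4·24 = 27.
Unfit pays cost 4 for the display, so net payoff = 27 − 4 = 23.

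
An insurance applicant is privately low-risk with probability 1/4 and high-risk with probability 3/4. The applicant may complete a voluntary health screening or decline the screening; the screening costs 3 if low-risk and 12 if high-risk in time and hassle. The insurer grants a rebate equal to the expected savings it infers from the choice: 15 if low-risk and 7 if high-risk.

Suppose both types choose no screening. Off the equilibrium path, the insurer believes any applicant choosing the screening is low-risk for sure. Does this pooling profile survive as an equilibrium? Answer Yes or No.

No

On path, the insurer holds the prior and pays 1/4·15 + 3/4·7 = 9. Off path (the screening), believing low-risk, it pays 15.
low-risk: no screening nets 9; the screening nets 15 − 3 = 12. low-risk would deviate.
high-risk: no screening nets 9; the screening nets 15 − 12 = 3. high-risk stays.
A type deviates, so pooling fails.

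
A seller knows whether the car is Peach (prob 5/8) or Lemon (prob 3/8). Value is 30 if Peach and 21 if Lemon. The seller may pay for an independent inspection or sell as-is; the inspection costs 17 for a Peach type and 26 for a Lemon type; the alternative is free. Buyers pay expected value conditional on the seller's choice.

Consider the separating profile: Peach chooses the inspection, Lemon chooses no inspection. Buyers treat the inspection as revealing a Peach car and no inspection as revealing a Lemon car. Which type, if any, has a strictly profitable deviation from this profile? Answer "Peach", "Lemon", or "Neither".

Peach

The inspection pays 30; no inspection pays 21.
Peach: assigned the inspection, nets 30 − 17 = 13; deviating to no inspection nets 21.
Lemon: assigned no inspection, nets 21; deviating to the inspection nets 30 − 26 = 4.
The Peach type gains 8 by deviating.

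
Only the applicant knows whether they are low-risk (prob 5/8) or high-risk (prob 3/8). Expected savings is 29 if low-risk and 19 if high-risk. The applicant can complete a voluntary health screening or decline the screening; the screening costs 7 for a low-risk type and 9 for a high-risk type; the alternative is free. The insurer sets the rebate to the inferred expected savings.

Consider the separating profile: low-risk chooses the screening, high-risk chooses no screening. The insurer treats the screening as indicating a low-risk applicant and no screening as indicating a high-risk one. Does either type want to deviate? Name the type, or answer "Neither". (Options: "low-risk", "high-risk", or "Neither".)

The screening pays 29; no screening pays 19.
low-risk: assigned the screening, nets 29 − 7 = 22; deviating to no screening nets 19.
high-risk: assigned no screening, nets 19; deviating to the screening nets 29 − 9 = 20.
The high-risk type gains 1 by deviating.

high-risk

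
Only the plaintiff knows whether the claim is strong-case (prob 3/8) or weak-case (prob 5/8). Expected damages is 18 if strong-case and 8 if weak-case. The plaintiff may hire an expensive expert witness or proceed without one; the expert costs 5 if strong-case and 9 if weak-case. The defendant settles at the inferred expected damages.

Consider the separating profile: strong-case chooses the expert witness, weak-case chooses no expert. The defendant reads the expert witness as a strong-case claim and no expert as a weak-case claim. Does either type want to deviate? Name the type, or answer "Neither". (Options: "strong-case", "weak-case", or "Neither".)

weak-case

The expert witness pays 18; no expert pays 8.
strong-case: assigned the expert witness, nets 18 − 5 = 13; deviating to no expert nets 8.
weak-case: assigned no expert, nets 8; deviating to the expert witness nets 18 − 9 = 9.
The weak-case type gains 1 by deviating.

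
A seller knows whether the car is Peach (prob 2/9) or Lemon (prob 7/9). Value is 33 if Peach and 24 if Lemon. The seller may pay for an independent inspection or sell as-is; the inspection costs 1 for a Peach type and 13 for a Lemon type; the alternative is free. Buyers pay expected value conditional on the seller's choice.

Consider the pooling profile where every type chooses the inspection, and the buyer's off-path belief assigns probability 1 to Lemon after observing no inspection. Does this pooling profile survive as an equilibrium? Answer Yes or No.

On path, the buyer holds the prior and pays 2/9·33 + 7/9·24 = 26. Off path (no inspection), believing Lemon, it pays 24.
Peach: the inspection nets 26 − 1 = 25; no inspection nets 24. Peach stays.
Lemon: the inspection nets 26 − 13 = 13; no inspection nets 24. Lemon would deviate.
A type deviates, so pooling fails.

No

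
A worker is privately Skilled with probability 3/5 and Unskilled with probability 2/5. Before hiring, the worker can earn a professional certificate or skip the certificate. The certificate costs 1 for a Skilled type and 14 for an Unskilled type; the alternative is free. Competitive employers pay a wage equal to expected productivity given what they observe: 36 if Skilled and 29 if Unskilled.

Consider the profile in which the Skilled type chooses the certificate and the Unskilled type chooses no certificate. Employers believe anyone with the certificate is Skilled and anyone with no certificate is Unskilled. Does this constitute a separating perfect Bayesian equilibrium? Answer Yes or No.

Yes

Under these beliefs, the certificate earns wage 36 and no certificate earns wage 29.
Skilled: the certificate nets 36 − 1 = 35; no certificate nets 29. Skilled prefers the certificate.
Unskilled: the certificate nets 36 − 14 = 22; no certificate nets 29. Unskilled prefers no certificate.
Neither type deviates, so the separating profile is an equilibrium.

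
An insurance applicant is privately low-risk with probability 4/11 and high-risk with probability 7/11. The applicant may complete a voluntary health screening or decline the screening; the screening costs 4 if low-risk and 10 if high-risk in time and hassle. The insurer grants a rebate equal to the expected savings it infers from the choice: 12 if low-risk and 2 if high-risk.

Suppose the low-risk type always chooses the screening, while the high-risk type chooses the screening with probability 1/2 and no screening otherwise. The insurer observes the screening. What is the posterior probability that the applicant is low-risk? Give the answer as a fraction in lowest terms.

P(the screening) = (4/11)·1 + (7/11)·(1/2) = 15/22.
By Bayes' rule, P(low-risk | the screening) = (4/11) / (15/22) = 8/15.

8/15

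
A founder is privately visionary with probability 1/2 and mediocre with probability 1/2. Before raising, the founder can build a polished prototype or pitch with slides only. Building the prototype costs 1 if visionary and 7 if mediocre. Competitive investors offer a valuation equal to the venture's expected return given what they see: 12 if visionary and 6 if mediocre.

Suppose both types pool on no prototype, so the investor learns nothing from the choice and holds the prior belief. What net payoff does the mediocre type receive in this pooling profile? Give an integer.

9

Pooled valuation = 1/2·12 + 1/2·6 = 9.
mediocre pays no cost for no prototype, so net payoff = 9.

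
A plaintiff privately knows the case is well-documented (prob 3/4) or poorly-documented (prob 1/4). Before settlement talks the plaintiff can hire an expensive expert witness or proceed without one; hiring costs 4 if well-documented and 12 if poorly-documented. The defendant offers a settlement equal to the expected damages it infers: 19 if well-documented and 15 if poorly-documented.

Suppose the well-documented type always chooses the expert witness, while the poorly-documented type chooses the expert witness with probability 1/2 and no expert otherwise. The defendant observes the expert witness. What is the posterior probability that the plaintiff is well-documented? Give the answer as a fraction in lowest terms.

P(the expert witness) = (3/4)·1 + (1/4)·(1/2) = 7/8.
By Bayes' rule, P(well-documented | the expert witness) = (3/4) / (7/8) = 6/7.

6/7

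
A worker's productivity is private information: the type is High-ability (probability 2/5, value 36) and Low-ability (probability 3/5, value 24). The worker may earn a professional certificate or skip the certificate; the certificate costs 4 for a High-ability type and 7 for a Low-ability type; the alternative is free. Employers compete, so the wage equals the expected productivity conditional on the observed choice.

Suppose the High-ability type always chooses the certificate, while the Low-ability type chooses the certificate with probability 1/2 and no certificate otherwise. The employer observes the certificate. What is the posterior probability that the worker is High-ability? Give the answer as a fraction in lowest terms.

P(the certificate) = (2/5)·1 + (3/5)·(1/2) = 7/10.
By Bayes' rule, P(High-ability | the certificate) = (2/5) / (7/10) = 4/7.

4/7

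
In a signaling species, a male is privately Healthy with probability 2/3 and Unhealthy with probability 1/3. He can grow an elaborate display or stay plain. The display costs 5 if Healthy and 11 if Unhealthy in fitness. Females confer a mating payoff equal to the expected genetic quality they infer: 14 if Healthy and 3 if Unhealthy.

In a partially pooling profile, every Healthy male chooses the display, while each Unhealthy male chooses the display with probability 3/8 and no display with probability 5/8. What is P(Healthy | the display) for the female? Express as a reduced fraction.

P(the display) = (2/3)·1 + (1/3)·(3/8) = 19/24.
By Bayes' rule, P(Healthy | the display) = (2/3) / (19/24) = 16/19.

16/19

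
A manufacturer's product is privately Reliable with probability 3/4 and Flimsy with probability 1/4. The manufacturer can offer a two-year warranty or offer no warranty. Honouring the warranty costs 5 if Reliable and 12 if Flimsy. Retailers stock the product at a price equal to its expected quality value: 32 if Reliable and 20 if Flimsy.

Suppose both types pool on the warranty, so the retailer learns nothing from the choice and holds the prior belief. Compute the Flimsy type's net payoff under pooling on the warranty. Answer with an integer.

Pooled price = 3/4·32 + 1/4·20 = 29.
Flimsy pays cost 12 for the warranty, so net payoff = 29 − 12 = 17.

17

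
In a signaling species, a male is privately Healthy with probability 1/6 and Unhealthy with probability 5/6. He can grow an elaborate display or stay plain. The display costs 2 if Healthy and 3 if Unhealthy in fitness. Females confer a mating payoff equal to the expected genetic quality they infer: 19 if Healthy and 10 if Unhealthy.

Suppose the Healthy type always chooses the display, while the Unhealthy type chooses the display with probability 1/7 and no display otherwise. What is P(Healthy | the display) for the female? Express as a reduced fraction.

P(the display) = (1/6)·1 + (5/6)·(1/7) = 2/7.
By Bayes' rule, P(Healthy | the display) = (1/6) / (2/7) = 7/12.

7/12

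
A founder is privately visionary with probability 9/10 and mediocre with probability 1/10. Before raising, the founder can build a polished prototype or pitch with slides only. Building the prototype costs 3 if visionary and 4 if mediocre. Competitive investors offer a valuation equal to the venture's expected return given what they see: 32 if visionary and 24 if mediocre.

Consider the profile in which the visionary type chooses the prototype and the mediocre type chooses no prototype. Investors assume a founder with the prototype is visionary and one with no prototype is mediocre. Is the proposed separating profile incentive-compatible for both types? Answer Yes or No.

Under these beliefs, the prototype earns valuation 32 and no prototype earns valuation 24.
visionary: the prototype nets 32 − 3 = 29; no prototype nets 24. visionary prefers the prototype.
mediocre: the prototype nets 32 − 4 = 28; no prototype nets 24. mediocre would deviate to the prototype.
mediocre has a profitable deviation, so the profile is not an equilibrium.

No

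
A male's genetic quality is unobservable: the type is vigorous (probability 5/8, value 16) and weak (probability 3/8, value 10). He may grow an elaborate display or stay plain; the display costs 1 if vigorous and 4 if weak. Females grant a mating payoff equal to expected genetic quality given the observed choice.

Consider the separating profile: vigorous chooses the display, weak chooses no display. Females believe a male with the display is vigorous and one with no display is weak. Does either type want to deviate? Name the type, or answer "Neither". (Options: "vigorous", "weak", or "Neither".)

weak

The display pays 16; no display pays 10.
vigorous: assigned the display, nets 16 − 1 = 15; deviating to no display nets 10.
weak: assigned no display, nets 10; deviating to the display nets 16 − 4 = 12.
The weak type gains 2 by deviating.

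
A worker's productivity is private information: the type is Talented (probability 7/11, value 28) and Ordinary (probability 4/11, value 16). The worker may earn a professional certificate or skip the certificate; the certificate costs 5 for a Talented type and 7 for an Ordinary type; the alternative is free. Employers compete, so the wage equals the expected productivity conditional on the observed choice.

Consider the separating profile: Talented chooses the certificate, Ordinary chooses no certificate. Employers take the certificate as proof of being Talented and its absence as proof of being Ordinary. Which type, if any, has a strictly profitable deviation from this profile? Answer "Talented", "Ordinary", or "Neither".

The certificate pays 28; no certificate pays 16.
Talented: assigned the certificate, nets 28 − 5 = 23; deviating to no certificate nets 16.
Ordinary: assigned no certificate, nets 16; deviating to the certificate nets 28 − 7 = 21.
The Ordinary type gains 5 by deviating.

Ordinary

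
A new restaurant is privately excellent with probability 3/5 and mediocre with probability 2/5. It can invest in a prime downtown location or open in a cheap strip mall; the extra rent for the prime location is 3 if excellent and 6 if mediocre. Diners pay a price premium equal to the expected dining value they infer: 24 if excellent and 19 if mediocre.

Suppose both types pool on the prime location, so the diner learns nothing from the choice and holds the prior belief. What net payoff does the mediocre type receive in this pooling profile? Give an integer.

Pooled price premium = 3/5·24 + 2/5·19 = 22.
mediocre pays cost 6 for the prime location, so net payoff = 22 − 6 = 16.

16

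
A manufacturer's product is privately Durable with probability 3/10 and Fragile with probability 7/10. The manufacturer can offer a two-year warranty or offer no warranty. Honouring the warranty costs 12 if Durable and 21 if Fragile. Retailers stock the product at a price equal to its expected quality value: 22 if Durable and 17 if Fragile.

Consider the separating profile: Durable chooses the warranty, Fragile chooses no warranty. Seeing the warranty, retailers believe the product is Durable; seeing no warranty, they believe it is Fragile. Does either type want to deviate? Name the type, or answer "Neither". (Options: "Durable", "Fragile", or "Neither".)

Durable

The warranty pays 22; no warranty pays 17.
Durable: assigned the warranty, nets 22 − 12 = 10; deviating to no warranty nets 17.
Fragile: assigned no warranty, nets 17; deviating to the warranty nets 22 − 21 = 1.
The Durable type gains 7 by deviating.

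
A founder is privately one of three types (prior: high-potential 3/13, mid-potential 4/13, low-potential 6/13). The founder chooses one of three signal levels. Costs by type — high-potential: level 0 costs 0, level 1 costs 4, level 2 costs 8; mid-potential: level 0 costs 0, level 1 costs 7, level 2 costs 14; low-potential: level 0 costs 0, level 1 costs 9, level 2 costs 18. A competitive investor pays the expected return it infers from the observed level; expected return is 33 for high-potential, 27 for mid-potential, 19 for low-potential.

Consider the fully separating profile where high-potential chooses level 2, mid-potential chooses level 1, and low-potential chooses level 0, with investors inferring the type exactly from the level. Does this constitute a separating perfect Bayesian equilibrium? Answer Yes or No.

Yes

Separating valuations: level 2 → 33, level 1 → 27, level 0 → 19.
high-potential (assigned level 2): level 0: 19 − 0 = 19; level 1: 27 − 4 = 23; level 2: 33 − 8 = 25. high-potential stays.
mid-potential (assigned level 1): level 0: 19 − 0 = 19; level 1: 27 − 7 = 20; level 2: 33 − 14 = 19. mid-potential stays.
low-potential (assigned level 0): level 0: 19 − 0 = 19; level 1: 27 − 9 = 18; level 2: 33 − 18 = 15. low-potential stays.
Every type prefers its assigned level; separation holds.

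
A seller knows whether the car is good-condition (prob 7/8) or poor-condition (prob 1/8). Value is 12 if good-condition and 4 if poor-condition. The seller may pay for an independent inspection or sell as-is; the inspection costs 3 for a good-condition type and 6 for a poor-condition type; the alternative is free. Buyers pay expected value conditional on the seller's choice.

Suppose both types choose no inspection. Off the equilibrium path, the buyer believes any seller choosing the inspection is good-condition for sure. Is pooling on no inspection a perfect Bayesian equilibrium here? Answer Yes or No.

Yes

On path, the buyer holds the prior and pays 7/8·12 + 1/8·4 = 11. Off path (the inspection), believing good-condition, it pays 12.
good-condition: no inspection nets 11; the inspection nets 12 − 3 = 9. good-condition stays.
poor-condition: no inspection nets 11; the inspection nets 12 − 6 = 6. poor-condition stays.
No type deviates, so pooling is sustained.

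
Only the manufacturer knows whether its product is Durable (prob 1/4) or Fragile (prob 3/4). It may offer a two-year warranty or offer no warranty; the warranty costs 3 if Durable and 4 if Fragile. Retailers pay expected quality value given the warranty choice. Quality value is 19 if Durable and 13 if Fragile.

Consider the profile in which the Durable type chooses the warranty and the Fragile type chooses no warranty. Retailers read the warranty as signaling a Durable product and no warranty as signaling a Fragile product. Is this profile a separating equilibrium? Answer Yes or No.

No

Under these beliefs, the warranty earns price 19 and no warranty earns price 13.
Durable: the warranty nets 19 − 3 = 16; no warranty nets 13. Durable prefers the warranty.
Fragile: the warranty nets 19 − 4 = 15; no warranty nets 13. Fragile would deviate to the warranty.
Fragile has a profitable deviation, so the profile is not an equilibrium.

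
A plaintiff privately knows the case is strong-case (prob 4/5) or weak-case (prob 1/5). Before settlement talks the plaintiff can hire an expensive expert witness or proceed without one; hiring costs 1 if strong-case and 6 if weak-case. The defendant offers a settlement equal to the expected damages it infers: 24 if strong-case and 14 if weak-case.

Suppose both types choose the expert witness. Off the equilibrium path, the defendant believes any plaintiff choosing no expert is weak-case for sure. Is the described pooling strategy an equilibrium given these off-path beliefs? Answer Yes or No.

Yes

On path, the defendant holds the prior and pays 4/5·24 + 1/5·14 = 22. Off path (no expert), believing weak-case, it pays 14.
strong-case: the expert witness nets 22 − 1 = 21; no expert nets 14. strong-case stays.
weak-case: the expert witness nets 22 − 6 = 16; no expert nets 14. weak-case stays.
No type deviates, so pooling is sustained.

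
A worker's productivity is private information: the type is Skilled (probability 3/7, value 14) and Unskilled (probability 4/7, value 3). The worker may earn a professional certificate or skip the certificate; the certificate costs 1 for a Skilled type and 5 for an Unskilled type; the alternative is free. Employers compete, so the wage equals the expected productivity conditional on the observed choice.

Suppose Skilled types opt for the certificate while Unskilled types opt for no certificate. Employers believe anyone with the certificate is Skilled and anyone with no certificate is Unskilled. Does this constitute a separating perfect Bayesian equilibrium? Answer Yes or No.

No

Under these beliefs, the certificate earns wage 14 and no certificate earns wage 3.
Skilled: the certificate nets 14 − 1 = 13; no certificate nets 3. Skilled prefers the certificate.
Unskilled: the certificate nets 14 − 5 = 9; no certificate nets 3. Unskilled would deviate to the certificate.
Unskilled has a profitable deviation, so the profile is not an equilibrium.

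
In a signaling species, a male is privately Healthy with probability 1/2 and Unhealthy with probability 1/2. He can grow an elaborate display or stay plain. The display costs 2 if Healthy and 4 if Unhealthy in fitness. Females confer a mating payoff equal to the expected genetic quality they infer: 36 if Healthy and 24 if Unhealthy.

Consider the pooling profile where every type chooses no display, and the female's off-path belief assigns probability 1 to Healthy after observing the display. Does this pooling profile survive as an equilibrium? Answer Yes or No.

On path, the female holds the prior and pays 1/2·36 + 1/2·24 = 30. Off path (the display), believing Healthy, it pays 36.
Healthy: no display nets 30; the display nets 36 − 2 = 34. Healthy would deviate.
Unhealthy: no display nets 30; the display nets 36 − 4 = 32. Unhealthy would deviate.
A type deviates, so pooling fails.

No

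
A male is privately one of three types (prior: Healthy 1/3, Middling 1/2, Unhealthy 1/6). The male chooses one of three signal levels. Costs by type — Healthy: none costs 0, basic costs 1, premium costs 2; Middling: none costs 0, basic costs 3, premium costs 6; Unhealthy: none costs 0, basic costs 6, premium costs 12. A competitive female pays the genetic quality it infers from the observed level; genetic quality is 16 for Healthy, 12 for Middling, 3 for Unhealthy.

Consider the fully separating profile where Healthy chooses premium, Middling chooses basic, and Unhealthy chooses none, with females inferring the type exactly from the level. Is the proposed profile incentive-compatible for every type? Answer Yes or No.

No

Separating mating payoffs: premium → 16, basic → 12, none → 3.
Healthy (assigned premium): none: 3 − 0 = 3; basic: 12 − 1 = 11; premium: 16 − 2 = 14. Healthy stays.
Middling (assigned basic): none: 3 − 0 = 3; basic: 12 − 3 = 9; premium: 16 − 6 = 10. Middling prefers premium.
Unhealthy (assigned none): none: 3 − 0 = 3; basic: 12 − 6 = 6; premium: 16 − 12 = 4. Unhealthy prefers basic.
At least one type deviates; the separating profile fails.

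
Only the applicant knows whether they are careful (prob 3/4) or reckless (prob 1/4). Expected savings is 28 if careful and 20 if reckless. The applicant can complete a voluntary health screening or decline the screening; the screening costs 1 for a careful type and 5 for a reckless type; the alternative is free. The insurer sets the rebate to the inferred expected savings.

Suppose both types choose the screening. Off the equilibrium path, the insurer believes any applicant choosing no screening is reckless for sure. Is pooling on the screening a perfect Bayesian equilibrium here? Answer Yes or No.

On path, the insurer holds the prior and pays 3/4·28 + 1/4·20 = 26. Off path (no screening), believing reckless, it pays 20.
careful: the screening nets 26 − 1 = 25; no screening nets 20. careful stays.
reckless: the screening nets 26 − 5 = 21; no screening nets 20. reckless stays.
No type deviates, so pooling is sustained.

Yes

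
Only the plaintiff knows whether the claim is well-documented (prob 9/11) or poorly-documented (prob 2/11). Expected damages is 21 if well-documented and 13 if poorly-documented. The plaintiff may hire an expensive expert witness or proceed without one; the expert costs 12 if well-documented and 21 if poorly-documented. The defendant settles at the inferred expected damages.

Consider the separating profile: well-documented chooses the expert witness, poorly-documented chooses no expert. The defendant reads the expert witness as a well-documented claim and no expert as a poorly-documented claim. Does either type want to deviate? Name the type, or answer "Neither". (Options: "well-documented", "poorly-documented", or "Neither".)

well-documented

The expert witness pays 21; no expert pays 13.
well-documented: assigned the expert witness, nets 21 − 12 = 9; deviating to no expert nets 13.
poorly-documented: assigned no expert, nets 13; deviating to the expert witness nets 21 − 21 = 0.
The well-documented type gains 4 by deviating.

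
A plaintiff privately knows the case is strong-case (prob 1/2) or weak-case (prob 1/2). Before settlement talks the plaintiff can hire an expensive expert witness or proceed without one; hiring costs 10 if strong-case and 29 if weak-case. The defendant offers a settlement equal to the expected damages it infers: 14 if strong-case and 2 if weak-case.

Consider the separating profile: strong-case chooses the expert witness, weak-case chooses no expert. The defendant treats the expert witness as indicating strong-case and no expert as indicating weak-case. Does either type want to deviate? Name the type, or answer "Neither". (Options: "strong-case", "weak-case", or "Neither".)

Neither

The expert witness pays 14; no expert pays 2.
strong-case: assigned the expert witness, nets 14 − 10 = 4; deviating to no expert nets 2.
weak-case: assigned no expert, nets 2; deviating to the expert witness nets 14 − 29 = -15.
Both types strictly prefer their assigned action; no profitable deviation.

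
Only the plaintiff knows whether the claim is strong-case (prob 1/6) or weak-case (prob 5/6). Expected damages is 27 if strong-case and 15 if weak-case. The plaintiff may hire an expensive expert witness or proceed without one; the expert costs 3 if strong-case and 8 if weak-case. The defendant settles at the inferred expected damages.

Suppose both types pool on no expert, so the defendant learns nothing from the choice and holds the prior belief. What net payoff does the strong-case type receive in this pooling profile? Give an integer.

Pooled settlement = 1/6·27 + 5/6·15 = 17.
strong-case pays no cost for no expert, so net payoff = 17.

17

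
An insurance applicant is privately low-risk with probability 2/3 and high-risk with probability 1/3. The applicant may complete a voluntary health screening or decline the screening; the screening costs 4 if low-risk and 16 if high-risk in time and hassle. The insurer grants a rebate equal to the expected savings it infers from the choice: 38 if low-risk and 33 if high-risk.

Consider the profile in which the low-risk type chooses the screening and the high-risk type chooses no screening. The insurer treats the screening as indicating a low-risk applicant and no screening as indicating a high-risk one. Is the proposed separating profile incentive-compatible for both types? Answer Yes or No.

Yes

Under these beliefs, the screening earns rebate 38 and no screening earns rebate 33.
low-risk: the screening nets 38 − 4 = 34; no screening nets 33. low-risk prefers the screening.
high-risk: the screening nets 38 − 16 = 22; no screening nets 33. high-risk prefers no screening.
Neither type deviates, so the separating profile is an equilibrium.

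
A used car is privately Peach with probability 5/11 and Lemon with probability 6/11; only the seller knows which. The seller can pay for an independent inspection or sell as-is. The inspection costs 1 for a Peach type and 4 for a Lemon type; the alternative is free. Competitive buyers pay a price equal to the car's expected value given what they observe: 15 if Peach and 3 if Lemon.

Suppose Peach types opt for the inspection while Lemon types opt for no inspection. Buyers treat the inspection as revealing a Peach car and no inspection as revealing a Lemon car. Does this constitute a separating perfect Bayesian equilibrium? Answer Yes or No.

No

Under these beliefs, the inspection earns price 15 and no inspection earns price 3.
Peach: the inspection nets 15 − 1 = 14; no inspection nets 3. Peach prefers the inspection.
Lemon: the inspection nets 15 − 4 = 11; no inspection nets 3. Lemon would deviate to the inspection.
Lemon has a profitable deviation, so the profile is not an equilibrium.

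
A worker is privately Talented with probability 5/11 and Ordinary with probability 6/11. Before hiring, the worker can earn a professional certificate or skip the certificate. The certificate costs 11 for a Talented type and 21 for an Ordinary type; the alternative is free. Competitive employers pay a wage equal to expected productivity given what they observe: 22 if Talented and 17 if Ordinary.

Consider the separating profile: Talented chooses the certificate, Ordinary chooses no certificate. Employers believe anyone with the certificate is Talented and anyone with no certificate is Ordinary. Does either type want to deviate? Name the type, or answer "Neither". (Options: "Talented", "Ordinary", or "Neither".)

The certificate pays 22; no certificate pays 17.
Talented: assigned the certificate, nets 22 − 11 = 11; deviating to no certificate nets 17.
Ordinary: assigned no certificate, nets 17; deviating to the certificate nets 22 − 21 = 1.
The Talented type gains 6 by deviating.

Talented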